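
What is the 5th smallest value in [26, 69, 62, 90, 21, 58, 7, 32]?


Sort ascending: [7, 21, 26, 32, 58, 62, 69, 90]
The 5th element (1-indexed) is at index 4.
Value = 58
Final answer: 58


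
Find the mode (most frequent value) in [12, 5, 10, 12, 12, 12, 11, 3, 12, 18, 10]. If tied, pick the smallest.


Count the frequency of each value:
  3 appears 1 time(s)
  5 appears 1 time(s)
  10 appears 2 time(s)
  11 appears 1 time(s)
  12 appears 5 time(s)
  18 appears 1 time(s)
Maximum frequency is 5.
Only 12 reaches that frequency, so it is the mode.
Final answer: 12


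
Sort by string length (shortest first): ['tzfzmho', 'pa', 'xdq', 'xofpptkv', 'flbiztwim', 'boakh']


Compute lengths:
  'tzfzmho' has length 7
  'pa' has length 2
  'xdq' has length 3
  'xofpptkv' has length 8
  'flbiztwim' has length 9
  'boakh' has length 5
Lengths in increasing order: 2 < 3 < 5 < 7 < 8 < 9
Listing the words in that order gives the answer.
Final answer: ['pa', 'xdq', 'boakh', 'tzfzmho', 'xofpptkv', 'flbiztwim']


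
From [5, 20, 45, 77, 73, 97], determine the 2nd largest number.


Sort descending: [97, 77, 73, 45, 20, 5]
The 2nd element (1-indexed) is at index 1.
Value = 77
Final answer: 77


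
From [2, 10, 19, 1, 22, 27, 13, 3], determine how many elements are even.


Check each element:
  2 is even
  10 is even
  19 is odd
  1 is odd
  22 is even
  27 is odd
  13 is odd
  3 is odd
Evens: [2, 10, 22]
Count of evens = 3
Final answer: 3


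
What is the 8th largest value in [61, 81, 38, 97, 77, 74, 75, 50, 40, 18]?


Sort descending: [97, 81, 77, 75, 74, 61, 50, 40, 38, 18]
The 8th element (1-indexed) is at index 7.
Value = 40
Final answer: 40


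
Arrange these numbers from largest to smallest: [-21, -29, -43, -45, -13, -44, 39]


Original list: [-21, -29, -43, -45, -13, -44, 39]
Repeatedly take the largest remaining element:
  Remaining [-21, -29, -43, -45, -13, -44, 39] -> largest is 39
  Remaining [-21, -29, -43, -45, -13, -44] -> largest is -13
  Remaining [-21, -29, -43, -45, -44] -> largest is -21
  Remaining [-29, -43, -45, -44] -> largest is -29
  Remaining [-43, -45, -44] -> largest is -43
  Remaining [-45, -44] -> largest is -44
  Remaining [-45] -> largest is -45
Collecting the picks in order gives the descending list.
Final answer: [39, -13, -21, -29, -43, -44, -45]


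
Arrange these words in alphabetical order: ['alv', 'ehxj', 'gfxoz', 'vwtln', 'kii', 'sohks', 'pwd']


Compare strings character by character (the first differing letter decides):
  'alv' < 'ehxj' since 'a' < 'e' at position 1
  'ehxj' < 'gfxoz' since 'e' < 'g' at position 1
  'gfxoz' < 'kii' since 'g' < 'k' at position 1
  'kii' < 'pwd' since 'k' < 'p' at position 1
  'pwd' < 'sohks' since 'p' < 's' at position 1
  'sohks' < 'vwtln' since 's' < 'v' at position 1
Chaining these comparisons gives the alphabetical order.
Final answer: ['alv', 'ehxj', 'gfxoz', 'kii', 'pwd', 'sohks', 'vwtln']


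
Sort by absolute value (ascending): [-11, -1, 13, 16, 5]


Compute absolute values:
  |-11| = 11
  |-1| = 1
  |13| = 13
  |16| = 16
  |5| = 5
Absolute values in increasing order: 1 < 5 < 11 < 13 < 16
Listing the original numbers in that order gives the answer.
Final answer: [-1, 5, -11, 13, 16]


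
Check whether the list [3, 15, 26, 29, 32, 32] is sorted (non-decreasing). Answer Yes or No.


Check consecutive pairs:
  3 <= 15? True
  15 <= 26? True
  26 <= 29? True
  29 <= 32? True
  32 <= 32? True
Every consecutive pair is in order, so the list is non-decreasing.
Final answer: Yes


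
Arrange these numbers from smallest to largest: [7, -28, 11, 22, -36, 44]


Original list: [7, -28, 11, 22, -36, 44]
Repeatedly take the smallest remaining element:
  Remaining [7, -28, 11, 22, -36, 44] -> smallest is -36
  Remaining [7, -28, 11, 22, 44] -> smallest is -28
  Remaining [7, 11, 22, 44] -> smallest is 7
  Remaining [11, 22, 44] -> smallest is 11
  Remaining [22, 44] -> smallest is 22
  Remaining [44] -> smallest is 44
Collecting the picks in order gives the sorted list.
Final answer: [-36, -28, 7, 11, 22, 44]


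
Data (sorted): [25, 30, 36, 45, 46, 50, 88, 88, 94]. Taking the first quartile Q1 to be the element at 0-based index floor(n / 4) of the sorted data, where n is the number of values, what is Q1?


The list has n = 9 elements.
Q1 index = floor(9 / 4) = floor(2.25) = 2
Counting from index 0 in the sorted data, the element at index 2 is 36.
Final answer: 36


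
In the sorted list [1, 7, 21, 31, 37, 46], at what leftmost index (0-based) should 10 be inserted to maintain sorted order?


List is sorted: [1, 7, 21, 31, 37, 46]
We need the leftmost position where 10 can be inserted, i.e. the first index whose element is >= 10 (or the end of the list if none is).
Binary search with low=0, high=6 (0-based indices):
  low=0, high=6, mid=3: a[3]=31 >= 10, so high = 3
  low=0, high=3, mid=1: a[1]=7 < 10, so low = 2
  low=2, high=3, mid=2: a[2]=21 >= 10, so high = 2
Now low = high = 2, so the insertion index is 2.
Final answer: 2


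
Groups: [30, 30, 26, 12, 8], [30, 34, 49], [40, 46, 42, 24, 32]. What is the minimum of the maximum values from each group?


Find max of each group:
  Group 1: [30, 30, 26, 12, 8] -> max = 30
  Group 2: [30, 34, 49] -> max = 49
  Group 3: [40, 46, 42, 24, 32] -> max = 46
Maxes: [30, 49, 46]
Minimum of maxes = 30
Final answer: 30


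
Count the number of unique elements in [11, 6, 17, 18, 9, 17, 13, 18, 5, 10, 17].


List all unique values:
Distinct values: [5, 6, 9, 10, 11, 13, 17, 18]
Count = 8
Final answer: 8


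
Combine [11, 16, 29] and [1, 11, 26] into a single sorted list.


List A: [11, 16, 29]
List B: [1, 11, 26]
Repeatedly compare the front elements and take the smaller:
  11 vs 1 -> take 1
  11 vs 11 -> take 11
  16 vs 11 -> take 11
  16 vs 26 -> take 16
  29 vs 26 -> take 26
  B is exhausted; append the rest of A: [29]
Final answer: [1, 11, 11, 16, 26, 29]


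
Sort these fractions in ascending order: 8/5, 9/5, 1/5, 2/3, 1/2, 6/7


Convert to decimal for comparison:
  8/5 = 1.6
  9/5 = 1.8
  1/5 = 0.2
  2/3 = 0.6667
  1/2 = 0.5
  6/7 = 0.8571
Decimals in increasing order: 0.2 < 0.5 < 0.6667 < 0.8571 < 1.6 < 1.8
Writing each back as its fraction gives the sorted order.
Final answer: 1/5, 1/2, 2/3, 6/7, 8/5, 9/5


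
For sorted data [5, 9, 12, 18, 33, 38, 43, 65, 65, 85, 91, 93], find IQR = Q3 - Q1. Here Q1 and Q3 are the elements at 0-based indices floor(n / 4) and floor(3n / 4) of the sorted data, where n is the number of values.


The data has n = 12 elements.
Q1 index = floor(12 / 4) = floor(3) = 3; Q3 index = floor(3 * 12 / 4) = floor(9) = 9
Q1 = element at index 3 = 18
Q3 = element at index 9 = 85
IQR = 85 - 18 = 67
Final answer: 67


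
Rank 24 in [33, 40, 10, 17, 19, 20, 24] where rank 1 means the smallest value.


Sort ascending: [10, 17, 19, 20, 24, 33, 40]
Find 24 in the sorted list.
24 is at position 5 (1-indexed).
Final answer: 5


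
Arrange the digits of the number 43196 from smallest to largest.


The number 43196 has digits: 4, 3, 1, 9, 6
Sorted: 1, 3, 4, 6, 9
Joining the sorted digits gives the result.
Final answer: 13469


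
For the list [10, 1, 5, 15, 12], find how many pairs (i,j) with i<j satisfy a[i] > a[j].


For each element, count the later elements that are smaller than it:
  10 (index 0): smaller elements after it = [1, 5] -> 2
  1 (index 1): smaller elements after it = [] -> 0
  5 (index 2): smaller elements after it = [] -> 0
  15 (index 3): smaller elements after it = [12] -> 1
Total inversions = 2 + 0 + 0 + 1 = 3
Final answer: 3


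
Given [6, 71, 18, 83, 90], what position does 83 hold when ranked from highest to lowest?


Sort descending: [90, 83, 71, 18, 6]
Find 83 in the sorted list.
83 is at position 2.
Final answer: 2


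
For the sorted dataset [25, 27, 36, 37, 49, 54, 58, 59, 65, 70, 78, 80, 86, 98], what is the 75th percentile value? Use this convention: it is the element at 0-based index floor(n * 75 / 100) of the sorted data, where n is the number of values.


The dataset has n = 14 elements.
Index = floor(14 * 75 / 100) = floor(1050 / 100) = floor(10.5) = 10
Counting from index 0 in the sorted data, the element at index 10 is 78.
Final answer: 78


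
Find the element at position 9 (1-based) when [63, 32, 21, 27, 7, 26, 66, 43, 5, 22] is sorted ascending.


Sort ascending: [5, 7, 21, 22, 26, 27, 32, 43, 63, 66]
The 9th element (1-indexed) is at index 8.
Value = 63
Final answer: 63


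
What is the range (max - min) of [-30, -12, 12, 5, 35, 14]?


Maximum value: 35
Minimum value: -30
Range = 35 - (-30) = 65
Final answer: 65


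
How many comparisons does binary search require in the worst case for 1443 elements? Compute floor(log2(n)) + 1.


Binary search halves the search space each step.
Maximum comparisons = floor(log2(1443)) + 1
log2(1443) = 10.4949
floor(log2(1443)) = 10, so 10 + 1 = 11
Final answer: 11


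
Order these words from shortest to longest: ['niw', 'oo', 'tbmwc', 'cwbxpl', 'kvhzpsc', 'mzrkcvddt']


Compute lengths:
  'niw' has length 3
  'oo' has length 2
  'tbmwc' has length 5
  'cwbxpl' has length 6
  'kvhzpsc' has length 7
  'mzrkcvddt' has length 9
Lengths in increasing order: 2 < 3 < 5 < 6 < 7 < 9
Listing the words in that order gives the answer.
Final answer: ['oo', 'niw', 'tbmwc', 'cwbxpl', 'kvhzpsc', 'mzrkcvddt']


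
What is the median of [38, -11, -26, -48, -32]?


First, sort the list: [-48, -32, -26, -11, 38]
The list has 5 elements (odd count).
The middle index is 2 (0-based), and the element there is -26.
Final answer: -26


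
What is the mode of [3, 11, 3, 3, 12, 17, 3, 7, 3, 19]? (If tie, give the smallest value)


Count the frequency of each value:
  3 appears 5 time(s)
  7 appears 1 time(s)
  11 appears 1 time(s)
  12 appears 1 time(s)
  17 appears 1 time(s)
  19 appears 1 time(s)
Maximum frequency is 5.
Only 3 reaches that frequency, so it is the mode.
Final answer: 3


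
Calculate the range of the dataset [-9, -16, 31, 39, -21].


Maximum value: 39
Minimum value: -21
Range = 39 - (-21) = 60
Final answer: 60


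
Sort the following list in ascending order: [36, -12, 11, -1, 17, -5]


Original list: [36, -12, 11, -1, 17, -5]
Repeatedly take the smallest remaining element:
  Remaining [36, -12, 11, -1, 17, -5] -> smallest is -12
  Remaining [36, 11, -1, 17, -5] -> smallest is -5
  Remaining [36, 11, -1, 17] -> smallest is -1
  Remaining [36, 11, 17] -> smallest is 11
  Remaining [36, 17] -> smallest is 17
  Remaining [36] -> smallest is 36
Collecting the picks in order gives the sorted list.
Final answer: [-12, -5, -1, 11, 17, 36]


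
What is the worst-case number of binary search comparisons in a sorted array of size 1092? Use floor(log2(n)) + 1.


Binary search halves the search space each step.
Maximum comparisons = floor(log2(1092)) + 1
log2(1092) = 10.0928
floor(log2(1092)) = 10, so 10 + 1 = 11
Final answer: 11


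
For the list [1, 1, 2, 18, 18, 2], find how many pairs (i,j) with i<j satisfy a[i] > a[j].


For each element, count the later elements that are smaller than it:
  1 (index 0): smaller elements after it = [] -> 0
  1 (index 1): smaller elements after it = [] -> 0
  2 (index 2): smaller elements after it = [] -> 0
  18 (index 3): smaller elements after it = [2] -> 1
  18 (index 4): smaller elements after it = [2] -> 1
Total inversions = 0 + 0 + 0 + 1 + 1 = 2
Final answer: 2


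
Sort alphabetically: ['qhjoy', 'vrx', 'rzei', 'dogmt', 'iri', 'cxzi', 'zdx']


Compare strings character by character (the first differing letter decides):
  'cxzi' < 'dogmt' since 'c' < 'd' at position 1
  'dogmt' < 'iri' since 'd' < 'i' at position 1
  'iri' < 'qhjoy' since 'i' < 'q' at position 1
  'qhjoy' < 'rzei' since 'q' < 'r' at position 1
  'rzei' < 'vrx' since 'r' < 'v' at position 1
  'vrx' < 'zdx' since 'v' < 'z' at position 1
Chaining these comparisons gives the alphabetical order.
Final answer: ['cxzi', 'dogmt', 'iri', 'qhjoy', 'rzei', 'vrx', 'zdx']


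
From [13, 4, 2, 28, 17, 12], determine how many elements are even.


Check each element:
  13 is odd
  4 is even
  2 is even
  28 is even
  17 is odd
  12 is even
Evens: [4, 2, 28, 12]
Count of evens = 4
Final answer: 4


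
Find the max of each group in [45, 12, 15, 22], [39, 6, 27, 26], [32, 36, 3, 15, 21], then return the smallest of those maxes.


Find max of each group:
  Group 1: [45, 12, 15, 22] -> max = 45
  Group 2: [39, 6, 27, 26] -> max = 39
  Group 3: [32, 36, 3, 15, 21] -> max = 36
Maxes: [45, 39, 36]
Minimum of maxes = 36
Final answer: 36


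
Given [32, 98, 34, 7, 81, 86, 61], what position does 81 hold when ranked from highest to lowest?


Sort descending: [98, 86, 81, 61, 34, 32, 7]
Find 81 in the sorted list.
81 is at position 3.
Final answer: 3


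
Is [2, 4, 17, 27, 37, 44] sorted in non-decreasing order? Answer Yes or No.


Check consecutive pairs:
  2 <= 4? True
  4 <= 17? True
  17 <= 27? True
  27 <= 37? True
  37 <= 44? True
Every consecutive pair is in order, so the list is non-decreasing.
Final answer: Yes


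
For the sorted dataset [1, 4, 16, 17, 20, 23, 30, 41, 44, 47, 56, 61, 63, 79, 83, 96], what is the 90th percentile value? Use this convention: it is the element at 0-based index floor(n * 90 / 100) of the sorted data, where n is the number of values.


The dataset has n = 16 elements.
Index = floor(16 * 90 / 100) = floor(1440 / 100) = floor(14.4) = 14
Counting from index 0 in the sorted data, the element at index 14 is 83.
Final answer: 83


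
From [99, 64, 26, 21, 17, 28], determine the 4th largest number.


Sort descending: [99, 64, 28, 26, 21, 17]
The 4th element (1-indexed) is at index 3.
Value = 26
Final answer: 26


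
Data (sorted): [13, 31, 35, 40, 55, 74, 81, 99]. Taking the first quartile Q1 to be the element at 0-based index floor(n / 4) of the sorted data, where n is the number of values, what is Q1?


The list has n = 8 elements.
Q1 index = floor(8 / 4) = floor(2) = 2
Counting from index 0 in the sorted data, the element at index 2 is 35.
Final answer: 35


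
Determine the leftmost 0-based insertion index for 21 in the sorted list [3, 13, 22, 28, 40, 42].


List is sorted: [3, 13, 22, 28, 40, 42]
We need the leftmost position where 21 can be inserted, i.e. the first index whose element is >= 21 (or the end of the list if none is).
Binary search with low=0, high=6 (0-based indices):
  low=0, high=6, mid=3: a[3]=28 >= 21, so high = 3
  low=0, high=3, mid=1: a[1]=13 < 21, so low = 2
  low=2, high=3, mid=2: a[2]=22 >= 21, so high = 2
Now low = high = 2, so the insertion index is 2.
Final answer: 2


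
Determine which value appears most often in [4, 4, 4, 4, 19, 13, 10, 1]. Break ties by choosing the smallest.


Count the frequency of each value:
  1 appears 1 time(s)
  4 appears 4 time(s)
  10 appears 1 time(s)
  13 appears 1 time(s)
  19 appears 1 time(s)
Maximum frequency is 4.
Only 4 reaches that frequency, so it is the mode.
Final answer: 4


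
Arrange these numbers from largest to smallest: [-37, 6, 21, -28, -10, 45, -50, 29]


Original list: [-37, 6, 21, -28, -10, 45, -50, 29]
Repeatedly take the largest remaining element:
  Remaining [-37, 6, 21, -28, -10, 45, -50, 29] -> largest is 45
  Remaining [-37, 6, 21, -28, -10, -50, 29] -> largest is 29
  Remaining [-37, 6, 21, -28, -10, -50] -> largest is 21
  Remaining [-37, 6, -28, -10, -50] -> largest is 6
  Remaining [-37, -28, -10, -50] -> largest is -10
  Remaining [-37, -28, -50] -> largest is -28
  Remaining [-37, -50] -> largest is -37
  Remaining [-50] -> largest is -50
Collecting the picks in order gives the descending list.
Final answer: [45, 29, 21, 6, -10, -28, -37, -50]


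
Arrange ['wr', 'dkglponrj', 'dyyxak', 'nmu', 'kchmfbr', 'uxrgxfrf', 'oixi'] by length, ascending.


Compute lengths:
  'wr' has length 2
  'dkglponrj' has length 9
  'dyyxak' has length 6
  'nmu' has length 3
  'kchmfbr' has length 7
  'uxrgxfrf' has length 8
  'oixi' has length 4
Lengths in increasing order: 2 < 3 < 4 < 6 < 7 < 8 < 9
Listing the words in that order gives the answer.
Final answer: ['wr', 'nmu', 'oixi', 'dyyxak', 'kchmfbr', 'uxrgxfrf', 'dkglponrj']


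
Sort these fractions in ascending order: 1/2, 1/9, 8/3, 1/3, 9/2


Convert to decimal for comparison:
  1/2 = 0.5
  1/9 = 0.1111
  8/3 = 2.6667
  1/3 = 0.3333
  9/2 = 4.5
Decimals in increasing order: 0.1111 < 0.3333 < 0.5 < 2.6667 < 4.5
Writing each back as its fraction gives the sorted order.
Final answer: 1/9, 1/3, 1/2, 8/3, 9/2


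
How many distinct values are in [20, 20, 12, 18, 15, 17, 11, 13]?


List all unique values:
Distinct values: [11, 12, 13, 15, 17, 18, 20]
Count = 7
Final answer: 7


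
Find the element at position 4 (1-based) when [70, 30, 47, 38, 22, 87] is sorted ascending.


Sort ascending: [22, 30, 38, 47, 70, 87]
The 4th element (1-indexed) is at index 3.
Value = 47
Final answer: 47


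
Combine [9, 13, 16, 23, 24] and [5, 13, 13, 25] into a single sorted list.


List A: [9, 13, 16, 23, 24]
List B: [5, 13, 13, 25]
Repeatedly compare the front elements and take the smaller:
  9 vs 5 -> take 5
  9 vs 13 -> take 9
  13 vs 13 -> take 13
  16 vs 13 -> take 13
  16 vs 13 -> take 13
  16 vs 25 -> take 16
  23 vs 25 -> take 23
  24 vs 25 -> take 24
  A is exhausted; append the rest of B: [25]
Final answer: [5, 9, 13, 13, 13, 16, 23, 24, 25]


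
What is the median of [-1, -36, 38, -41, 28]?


First, sort the list: [-41, -36, -1, 28, 38]
The list has 5 elements (odd count).
The middle index is 2 (0-based), and the element there is -1.
Final answer: -1


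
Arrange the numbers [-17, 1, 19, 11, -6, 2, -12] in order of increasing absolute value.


Compute absolute values:
  |-17| = 17
  |1| = 1
  |19| = 19
  |11| = 11
  |-6| = 6
  |2| = 2
  |-12| = 12
Absolute values in increasing order: 1 < 2 < 6 < 11 < 12 < 17 < 19
Listing the original numbers in that order gives the answer.
Final answer: [1, 2, -6, 11, -12, -17, 19]


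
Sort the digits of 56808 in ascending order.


The number 56808 has digits: 5, 6, 8, 0, 8
Sorted: 0, 5, 6, 8, 8
Joining the sorted digits gives the result.
Final answer: 05688


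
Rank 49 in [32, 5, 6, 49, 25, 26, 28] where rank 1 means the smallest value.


Sort ascending: [5, 6, 25, 26, 28, 32, 49]
Find 49 in the sorted list.
49 is at position 7 (1-indexed).
Final answer: 7


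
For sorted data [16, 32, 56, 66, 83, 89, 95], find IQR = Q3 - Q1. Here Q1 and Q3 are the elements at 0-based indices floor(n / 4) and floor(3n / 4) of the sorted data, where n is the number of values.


The data has n = 7 elements.
Q1 index = floor(7 / 4) = floor(1.75) = 1; Q3 index = floor(3 * 7 / 4) = floor(5.25) = 5
Q1 = element at index 1 = 32
Q3 = element at index 5 = 89
IQR = 89 - 32 = 57
Final answer: 57


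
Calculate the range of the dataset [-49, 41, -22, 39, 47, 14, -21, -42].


Maximum value: 47
Minimum value: -49
Range = 47 - (-49) = 96
Final answer: 96


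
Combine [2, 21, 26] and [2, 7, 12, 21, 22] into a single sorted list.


List A: [2, 21, 26]
List B: [2, 7, 12, 21, 22]
Repeatedly compare the front elements and take the smaller:
  2 vs 2 -> take 2
  21 vs 2 -> take 2
  21 vs 7 -> take 7
  21 vs 12 -> take 12
  21 vs 21 -> take 21
  26 vs 21 -> take 21
  26 vs 22 -> take 22
  B is exhausted; append the rest of A: [26]
Final answer: [2, 2, 7, 12, 21, 21, 22, 26]


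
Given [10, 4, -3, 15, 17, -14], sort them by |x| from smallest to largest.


Compute absolute values:
  |10| = 10
  |4| = 4
  |-3| = 3
  |15| = 15
  |17| = 17
  |-14| = 14
Absolute values in increasing order: 3 < 4 < 10 < 14 < 15 < 17
Listing the original numbers in that order gives the answer.
Final answer: [-3, 4, 10, -14, 15, 17]


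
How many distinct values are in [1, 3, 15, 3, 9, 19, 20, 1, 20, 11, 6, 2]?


List all unique values:
Distinct values: [1, 2, 3, 6, 9, 11, 15, 19, 20]
Count = 9
Final answer: 9


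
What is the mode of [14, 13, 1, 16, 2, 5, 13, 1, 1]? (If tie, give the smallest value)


Count the frequency of each value:
  1 appears 3 time(s)
  2 appears 1 time(s)
  5 appears 1 time(s)
  13 appears 2 time(s)
  14 appears 1 time(s)
  16 appears 1 time(s)
Maximum frequency is 3.
Only 1 reaches that frequency, so it is the mode.
Final answer: 1


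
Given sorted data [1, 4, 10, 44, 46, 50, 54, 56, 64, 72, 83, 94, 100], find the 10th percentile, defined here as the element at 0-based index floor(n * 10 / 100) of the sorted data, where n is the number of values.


The dataset has n = 13 elements.
Index = floor(13 * 10 / 100) = floor(130 / 100) = floor(1.3) = 1
Counting from index 0 in the sorted data, the element at index 1 is 4.
Final answer: 4


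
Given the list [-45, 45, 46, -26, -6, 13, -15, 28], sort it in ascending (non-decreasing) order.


Original list: [-45, 45, 46, -26, -6, 13, -15, 28]
Repeatedly take the smallest remaining element:
  Remaining [-45, 45, 46, -26, -6, 13, -15, 28] -> smallest is -45
  Remaining [45, 46, -26, -6, 13, -15, 28] -> smallest is -26
  Remaining [45, 46, -6, 13, -15, 28] -> smallest is -15
  Remaining [45, 46, -6, 13, 28] -> smallest is -6
  Remaining [45, 46, 13, 28] -> smallest is 13
  Remaining [45, 46, 28] -> smallest is 28
  Remaining [45, 46] -> smallest is 45
  Remaining [46] -> smallest is 46
Collecting the picks in order gives the sorted list.
Final answer: [-45, -26, -15, -6, 13, 28, 45, 46]


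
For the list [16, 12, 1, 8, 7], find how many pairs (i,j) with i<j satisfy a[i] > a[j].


For each element, count the later elements that are smaller than it:
  16 (index 0): smaller elements after it = [12, 1, 8, 7] -> 4
  12 (index 1): smaller elements after it = [1, 8, 7] -> 3
  1 (index 2): smaller elements after it = [] -> 0
  8 (index 3): smaller elements after it = [7] -> 1
Total inversions = 4 + 3 + 0 + 1 = 8
Final answer: 8


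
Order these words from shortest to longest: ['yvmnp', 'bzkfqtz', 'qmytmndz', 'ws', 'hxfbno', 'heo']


Compute lengths:
  'yvmnp' has length 5
  'bzkfqtz' has length 7
  'qmytmndz' has length 8
  'ws' has length 2
  'hxfbno' has length 6
  'heo' has length 3
Lengths in increasing order: 2 < 3 < 5 < 6 < 7 < 8
Listing the words in that order gives the answer.
Final answer: ['ws', 'heo', 'yvmnp', 'hxfbno', 'bzkfqtz', 'qmytmndz']


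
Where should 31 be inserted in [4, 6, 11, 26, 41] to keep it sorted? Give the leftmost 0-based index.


List is sorted: [4, 6, 11, 26, 41]
We need the leftmost position where 31 can be inserted, i.e. the first index whose element is >= 31 (or the end of the list if none is).
Binary search with low=0, high=5 (0-based indices):
  low=0, high=5, mid=2: a[2]=11 < 31, so low = 3
  low=3, high=5, mid=4: a[4]=41 >= 31, so high = 4
  low=3, high=4, mid=3: a[3]=26 < 31, so low = 4
Now low = high = 4, so the insertion index is 4.
Final answer: 4


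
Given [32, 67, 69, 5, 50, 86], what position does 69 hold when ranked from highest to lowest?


Sort descending: [86, 69, 67, 50, 32, 5]
Find 69 in the sorted list.
69 is at position 2.
Final answer: 2


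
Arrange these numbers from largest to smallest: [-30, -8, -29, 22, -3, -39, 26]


Original list: [-30, -8, -29, 22, -3, -39, 26]
Repeatedly take the largest remaining element:
  Remaining [-30, -8, -29, 22, -3, -39, 26] -> largest is 26
  Remaining [-30, -8, -29, 22, -3, -39] -> largest is 22
  Remaining [-30, -8, -29, -3, -39] -> largest is -3
  Remaining [-30, -8, -29, -39] -> largest is -8
  Remaining [-30, -29, -39] -> largest is -29
  Remaining [-30, -39] -> largest is -30
  Remaining [-39] -> largest is -39
Collecting the picks in order gives the descending list.
Final answer: [26, 22, -3, -8, -29, -30, -39]


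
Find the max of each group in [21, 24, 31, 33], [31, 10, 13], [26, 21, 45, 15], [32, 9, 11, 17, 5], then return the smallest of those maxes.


Find max of each group:
  Group 1: [21, 24, 31, 33] -> max = 33
  Group 2: [31, 10, 13] -> max = 31
  Group 3: [26, 21, 45, 15] -> max = 45
  Group 4: [32, 9, 11, 17, 5] -> max = 32
Maxes: [33, 31, 45, 32]
Minimum of maxes = 31
Final answer: 31


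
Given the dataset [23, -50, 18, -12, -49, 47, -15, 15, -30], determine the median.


First, sort the list: [-50, -49, -30, -15, -12, 15, 18, 23, 47]
The list has 9 elements (odd count).
The middle index is 4 (0-based), and the element there is -12.
Final answer: -12


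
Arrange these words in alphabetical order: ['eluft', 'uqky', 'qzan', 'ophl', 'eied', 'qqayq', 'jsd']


Compare strings character by character (the first differing letter decides):
  'eied' < 'eluft' since 'i' < 'l' at position 2
  'eluft' < 'jsd' since 'e' < 'j' at position 1
  'jsd' < 'ophl' since 'j' < 'o' at position 1
  'ophl' < 'qqayq' since 'o' < 'q' at position 1
  'qqayq' < 'qzan' since 'q' < 'z' at position 2
  'qzan' < 'uqky' since 'q' < 'u' at position 1
Chaining these comparisons gives the alphabetical order.
Final answer: ['eied', 'eluft', 'jsd', 'ophl', 'qqayq', 'qzan', 'uqky']


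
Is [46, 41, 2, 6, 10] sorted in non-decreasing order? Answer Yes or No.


Check consecutive pairs:
  46 <= 41? False
  41 <= 2? False
  2 <= 6? True
  6 <= 10? True
2 consecutive pair(s) are out of order, so the list is not sorted.
Final answer: No


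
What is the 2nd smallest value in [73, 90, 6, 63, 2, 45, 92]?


Sort ascending: [2, 6, 45, 63, 73, 90, 92]
The 2nd element (1-indexed) is at index 1.
Value = 6
Final answer: 6


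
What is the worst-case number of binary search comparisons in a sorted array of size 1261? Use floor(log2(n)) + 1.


Binary search halves the search space each step.
Maximum comparisons = floor(log2(1261)) + 1
log2(1261) = 10.3004
floor(log2(1261)) = 10, so 10 + 1 = 11
Final answer: 11


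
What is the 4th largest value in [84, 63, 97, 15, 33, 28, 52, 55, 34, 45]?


Sort descending: [97, 84, 63, 55, 52, 45, 34, 33, 28, 15]
The 4th element (1-indexed) is at index 3.
Value = 55
Final answer: 55


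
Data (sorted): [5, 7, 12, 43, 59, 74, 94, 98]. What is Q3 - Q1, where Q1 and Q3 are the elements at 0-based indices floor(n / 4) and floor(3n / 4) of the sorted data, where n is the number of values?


The data has n = 8 elements.
Q1 index = floor(8 / 4) = floor(2) = 2; Q3 index = floor(3 * 8 / 4) = floor(6) = 6
Q1 = element at index 2 = 12
Q3 = element at index 6 = 94
IQR = 94 - 12 = 82
Final answer: 82


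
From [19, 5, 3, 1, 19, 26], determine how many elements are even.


Check each element:
  19 is odd
  5 is odd
  3 is odd
  1 is odd
  19 is odd
  26 is even
Evens: [26]
Count of evens = 1
Final answer: 1


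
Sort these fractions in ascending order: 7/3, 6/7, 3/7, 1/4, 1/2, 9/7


Convert to decimal for comparison:
  7/3 = 2.3333
  6/7 = 0.8571
  3/7 = 0.4286
  1/4 = 0.25
  1/2 = 0.5
  9/7 = 1.2857
Decimals in increasing order: 0.25 < 0.4286 < 0.5 < 0.8571 < 1.2857 < 2.3333
Writing each back as its fraction gives the sorted order.
Final answer: 1/4, 3/7, 1/2, 6/7, 9/7, 7/3


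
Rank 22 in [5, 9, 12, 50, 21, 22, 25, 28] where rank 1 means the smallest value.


Sort ascending: [5, 9, 12, 21, 22, 25, 28, 50]
Find 22 in the sorted list.
22 is at position 5 (1-indexed).
Final answer: 5


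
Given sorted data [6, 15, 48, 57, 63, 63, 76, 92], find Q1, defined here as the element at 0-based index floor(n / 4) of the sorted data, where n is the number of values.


The list has n = 8 elements.
Q1 index = floor(8 / 4) = floor(2) = 2
Counting from index 0 in the sorted data, the element at index 2 is 48.
Final answer: 48


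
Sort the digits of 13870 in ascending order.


The number 13870 has digits: 1, 3, 8, 7, 0
Sorted: 0, 1, 3, 7, 8
Joining the sorted digits gives the result.
Final answer: 01378


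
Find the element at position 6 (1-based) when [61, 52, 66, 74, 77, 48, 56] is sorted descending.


Sort descending: [77, 74, 66, 61, 56, 52, 48]
The 6th element (1-indexed) is at index 5.
Value = 52
Final answer: 52


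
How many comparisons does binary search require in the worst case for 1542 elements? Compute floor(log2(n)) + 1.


Binary search halves the search space each step.
Maximum comparisons = floor(log2(1542)) + 1
log2(1542) = 10.5906
floor(log2(1542)) = 10, so 10 + 1 = 11
Final answer: 11


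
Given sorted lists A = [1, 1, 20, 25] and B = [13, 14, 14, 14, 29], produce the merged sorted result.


List A: [1, 1, 20, 25]
List B: [13, 14, 14, 14, 29]
Repeatedly compare the front elements and take the smaller:
  1 vs 13 -> take 1
  1 vs 13 -> take 1
  20 vs 13 -> take 13
  20 vs 14 -> take 14
  20 vs 14 -> take 14
  20 vs 14 -> take 14
  20 vs 29 -> take 20
  25 vs 29 -> take 25
  A is exhausted; append the rest of B: [29]
Final answer: [1, 1, 13, 14, 14, 14, 20, 25, 29]


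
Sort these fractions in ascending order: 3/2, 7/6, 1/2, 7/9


Convert to decimal for comparison:
  3/2 = 1.5
  7/6 = 1.1667
  1/2 = 0.5
  7/9 = 0.7778
Decimals in increasing order: 0.5 < 0.7778 < 1.1667 < 1.5
Writing each back as its fraction gives the sorted order.
Final answer: 1/2, 7/9, 7/6, 3/2


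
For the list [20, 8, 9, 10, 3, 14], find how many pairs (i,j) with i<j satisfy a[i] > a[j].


For each element, count the later elements that are smaller than it:
  20 (index 0): smaller elements after it = [8, 9, 10, 3, 14] -> 5
  8 (index 1): smaller elements after it = [3] -> 1
  9 (index 2): smaller elements after it = [3] -> 1
  10 (index 3): smaller elements after it = [3] -> 1
  3 (index 4): smaller elements after it = [] -> 0
Total inversions = 5 + 1 + 1 + 1 + 0 = 8
Final answer: 8


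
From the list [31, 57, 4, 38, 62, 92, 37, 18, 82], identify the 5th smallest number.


Sort ascending: [4, 18, 31, 37, 38, 57, 62, 82, 92]
The 5th element (1-indexed) is at index 4.
Value = 38
Final answer: 38


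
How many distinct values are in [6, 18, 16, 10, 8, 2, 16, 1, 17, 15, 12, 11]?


List all unique values:
Distinct values: [1, 2, 6, 8, 10, 11, 12, 15, 16, 17, 18]
Count = 11
Final answer: 11


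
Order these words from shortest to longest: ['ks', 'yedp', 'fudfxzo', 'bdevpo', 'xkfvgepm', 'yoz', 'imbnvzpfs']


Compute lengths:
  'ks' has length 2
  'yedp' has length 4
  'fudfxzo' has length 7
  'bdevpo' has length 6
  'xkfvgepm' has length 8
  'yoz' has length 3
  'imbnvzpfs' has length 9
Lengths in increasing order: 2 < 3 < 4 < 6 < 7 < 8 < 9
Listing the words in that order gives the answer.
Final answer: ['ks', 'yoz', 'yedp', 'bdevpo', 'fudfxzo', 'xkfvgepm', 'imbnvzpfs']


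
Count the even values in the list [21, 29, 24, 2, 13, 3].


Check each element:
  21 is odd
  29 is odd
  24 is even
  2 is even
  13 is odd
  3 is odd
Evens: [24, 2]
Count of evens = 2
Final answer: 2


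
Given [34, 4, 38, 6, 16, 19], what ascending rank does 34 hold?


Sort ascending: [4, 6, 16, 19, 34, 38]
Find 34 in the sorted list.
34 is at position 5 (1-indexed).
Final answer: 5


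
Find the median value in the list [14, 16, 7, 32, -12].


First, sort the list: [-12, 7, 14, 16, 32]
The list has 5 elements (odd count).
The middle index is 2 (0-based), and the element there is 14.
Final answer: 14


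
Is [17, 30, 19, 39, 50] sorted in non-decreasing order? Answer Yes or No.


Check consecutive pairs:
  17 <= 30? True
  30 <= 19? False
  19 <= 39? True
  39 <= 50? True
1 consecutive pair(s) are out of order, so the list is not sorted.
Final answer: No


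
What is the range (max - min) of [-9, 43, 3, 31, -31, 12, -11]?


Maximum value: 43
Minimum value: -31
Range = 43 - (-31) = 74
Final answer: 74


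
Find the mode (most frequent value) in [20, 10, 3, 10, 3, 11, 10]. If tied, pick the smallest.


Count the frequency of each value:
  3 appears 2 time(s)
  10 appears 3 time(s)
  11 appears 1 time(s)
  20 appears 1 time(s)
Maximum frequency is 3.
Only 10 reaches that frequency, so it is the mode.
Final answer: 10


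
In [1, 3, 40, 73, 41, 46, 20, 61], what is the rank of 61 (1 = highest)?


Sort descending: [73, 61, 46, 41, 40, 20, 3, 1]
Find 61 in the sorted list.
61 is at position 2.
Final answer: 2


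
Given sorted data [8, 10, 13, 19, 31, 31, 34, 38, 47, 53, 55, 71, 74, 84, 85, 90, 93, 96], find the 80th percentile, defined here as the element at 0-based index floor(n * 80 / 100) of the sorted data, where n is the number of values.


The dataset has n = 18 elements.
Index = floor(18 * 80 / 100) = floor(1440 / 100) = floor(14.4) = 14
Counting from index 0 in the sorted data, the element at index 14 is 85.
Final answer: 85


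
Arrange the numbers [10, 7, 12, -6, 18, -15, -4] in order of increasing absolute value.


Compute absolute values:
  |10| = 10
  |7| = 7
  |12| = 12
  |-6| = 6
  |18| = 18
  |-15| = 15
  |-4| = 4
Absolute values in increasing order: 4 < 6 < 7 < 10 < 12 < 15 < 18
Listing the original numbers in that order gives the answer.
Final answer: [-4, -6, 7, 10, 12, -15, 18]


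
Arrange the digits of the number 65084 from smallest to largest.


The number 65084 has digits: 6, 5, 0, 8, 4
Sorted: 0, 4, 5, 6, 8
Joining the sorted digits gives the result.
Final answer: 04568


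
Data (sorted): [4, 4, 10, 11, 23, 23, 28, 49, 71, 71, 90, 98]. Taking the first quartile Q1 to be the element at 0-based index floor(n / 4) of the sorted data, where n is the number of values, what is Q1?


The list has n = 12 elements.
Q1 index = floor(12 / 4) = floor(3) = 3
Counting from index 0 in the sorted data, the element at index 3 is 11.
Final answer: 11


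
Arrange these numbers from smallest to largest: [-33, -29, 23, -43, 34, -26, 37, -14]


Original list: [-33, -29, 23, -43, 34, -26, 37, -14]
Repeatedly take the smallest remaining element:
  Remaining [-33, -29, 23, -43, 34, -26, 37, -14] -> smallest is -43
  Remaining [-33, -29, 23, 34, -26, 37, -14] -> smallest is -33
  Remaining [-29, 23, 34, -26, 37, -14] -> smallest is -29
  Remaining [23, 34, -26, 37, -14] -> smallest is -26
  Remaining [23, 34, 37, -14] -> smallest is -14
  Remaining [23, 34, 37] -> smallest is 23
  Remaining [34, 37] -> smallest is 34
  Remaining [37] -> smallest is 37
Collecting the picks in order gives the sorted list.
Final answer: [-43, -33, -29, -26, -14, 23, 34, 37]


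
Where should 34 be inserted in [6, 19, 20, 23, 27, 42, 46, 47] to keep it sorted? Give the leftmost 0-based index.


List is sorted: [6, 19, 20, 23, 27, 42, 46, 47]
We need the leftmost position where 34 can be inserted, i.e. the first index whose element is >= 34 (or the end of the list if none is).
Binary search with low=0, high=8 (0-based indices):
  low=0, high=8, mid=4: a[4]=27 < 34, so low = 5
  low=5, high=8, mid=6: a[6]=46 >= 34, so high = 6
  low=5, high=6, mid=5: a[5]=42 >= 34, so high = 5
Now low = high = 5, so the insertion index is 5.
Final answer: 5


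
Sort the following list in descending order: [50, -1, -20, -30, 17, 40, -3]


Original list: [50, -1, -20, -30, 17, 40, -3]
Repeatedly take the largest remaining element:
  Remaining [50, -1, -20, -30, 17, 40, -3] -> largest is 50
  Remaining [-1, -20, -30, 17, 40, -3] -> largest is 40
  Remaining [-1, -20, -30, 17, -3] -> largest is 17
  Remaining [-1, -20, -30, -3] -> largest is -1
  Remaining [-20, -30, -3] -> largest is -3
  Remaining [-20, -30] -> largest is -20
  Remaining [-30] -> largest is -30
Collecting the picks in order gives the descending list.
Final answer: [50, 40, 17, -1, -3, -20, -30]


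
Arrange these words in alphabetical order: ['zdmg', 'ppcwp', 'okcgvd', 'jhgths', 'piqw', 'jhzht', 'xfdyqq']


Compare strings character by character (the first differing letter decides):
  'jhgths' < 'jhzht' since 'g' < 'z' at position 3
  'jhzht' < 'okcgvd' since 'j' < 'o' at position 1
  'okcgvd' < 'piqw' since 'o' < 'p' at position 1
  'piqw' < 'ppcwp' since 'i' < 'p' at position 2
  'ppcwp' < 'xfdyqq' since 'p' < 'x' at position 1
  'xfdyqq' < 'zdmg' since 'x' < 'z' at position 1
Chaining these comparisons gives the alphabetical order.
Final answer: ['jhgths', 'jhzht', 'okcgvd', 'piqw', 'ppcwp', 'xfdyqq', 'zdmg']


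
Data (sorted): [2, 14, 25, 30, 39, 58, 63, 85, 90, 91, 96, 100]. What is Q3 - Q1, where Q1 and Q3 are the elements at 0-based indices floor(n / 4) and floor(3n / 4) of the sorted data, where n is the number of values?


The data has n = 12 elements.
Q1 index = floor(12 / 4) = floor(3) = 3; Q3 index = floor(3 * 12 / 4) = floor(9) = 9
Q1 = element at index 3 = 30
Q3 = element at index 9 = 91
IQR = 91 - 30 = 61
Final answer: 61


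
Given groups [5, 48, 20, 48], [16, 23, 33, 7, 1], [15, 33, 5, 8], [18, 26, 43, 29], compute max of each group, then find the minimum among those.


Find max of each group:
  Group 1: [5, 48, 20, 48] -> max = 48
  Group 2: [16, 23, 33, 7, 1] -> max = 33
  Group 3: [15, 33, 5, 8] -> max = 33
  Group 4: [18, 26, 43, 29] -> max = 43
Maxes: [48, 33, 33, 43]
Minimum of maxes = 33
Final answer: 33


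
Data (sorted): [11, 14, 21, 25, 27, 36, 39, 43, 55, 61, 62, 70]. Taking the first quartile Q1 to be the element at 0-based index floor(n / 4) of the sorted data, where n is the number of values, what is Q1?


The list has n = 12 elements.
Q1 index = floor(12 / 4) = floor(3) = 3
Counting from index 0 in the sorted data, the element at index 3 is 25.
Final answer: 25


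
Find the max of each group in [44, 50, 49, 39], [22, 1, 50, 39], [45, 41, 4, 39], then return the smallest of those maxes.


Find max of each group:
  Group 1: [44, 50, 49, 39] -> max = 50
  Group 2: [22, 1, 50, 39] -> max = 50
  Group 3: [45, 41, 4, 39] -> max = 45
Maxes: [50, 50, 45]
Minimum of maxes = 45
Final answer: 45


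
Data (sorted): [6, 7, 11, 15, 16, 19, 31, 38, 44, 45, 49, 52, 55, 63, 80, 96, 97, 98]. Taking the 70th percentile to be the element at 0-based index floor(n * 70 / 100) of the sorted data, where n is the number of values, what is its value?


The dataset has n = 18 elements.
Index = floor(18 * 70 / 100) = floor(1260 / 100) = floor(12.6) = 12
Counting from index 0 in the sorted data, the element at index 12 is 55.
Final answer: 55


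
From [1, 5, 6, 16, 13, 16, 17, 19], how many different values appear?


List all unique values:
Distinct values: [1, 5, 6, 13, 16, 17, 19]
Count = 7
Final answer: 7


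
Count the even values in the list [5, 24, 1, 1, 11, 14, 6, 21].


Check each element:
  5 is odd
  24 is even
  1 is odd
  1 is odd
  11 is odd
  14 is even
  6 is even
  21 is odd
Evens: [24, 14, 6]
Count of evens = 3
Final answer: 3


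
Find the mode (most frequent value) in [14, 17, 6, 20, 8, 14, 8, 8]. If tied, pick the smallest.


Count the frequency of each value:
  6 appears 1 time(s)
  8 appears 3 time(s)
  14 appears 2 time(s)
  17 appears 1 time(s)
  20 appears 1 time(s)
Maximum frequency is 3.
Only 8 reaches that frequency, so it is the mode.
Final answer: 8


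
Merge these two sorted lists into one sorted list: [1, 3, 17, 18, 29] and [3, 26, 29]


List A: [1, 3, 17, 18, 29]
List B: [3, 26, 29]
Repeatedly compare the front elements and take the smaller:
  1 vs 3 -> take 1
  3 vs 3 -> take 3
  17 vs 3 -> take 3
  17 vs 26 -> take 17
  18 vs 26 -> take 18
  29 vs 26 -> take 26
  29 vs 29 -> take 29
  A is exhausted; append the rest of B: [29]
Final answer: [1, 3, 3, 17, 18, 26, 29, 29]


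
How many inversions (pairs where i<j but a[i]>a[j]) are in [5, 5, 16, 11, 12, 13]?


For each element, count the later elements that are smaller than it:
  5 (index 0): smaller elements after it = [] -> 0
  5 (index 1): smaller elements after it = [] -> 0
  16 (index 2): smaller elements after it = [11, 12, 13] -> 3
  11 (index 3): smaller elements after it = [] -> 0
  12 (index 4): smaller elements after it = [] -> 0
Total inversions = 0 + 0 + 3 + 0 + 0 = 3
Final answer: 3


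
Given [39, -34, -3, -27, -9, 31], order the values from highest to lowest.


Original list: [39, -34, -3, -27, -9, 31]
Repeatedly take the largest remaining element:
  Remaining [39, -34, -3, -27, -9, 31] -> largest is 39
  Remaining [-34, -3, -27, -9, 31] -> largest is 31
  Remaining [-34, -3, -27, -9] -> largest is -3
  Remaining [-34, -27, -9] -> largest is -9
  Remaining [-34, -27] -> largest is -27
  Remaining [-34] -> largest is -34
Collecting the picks in order gives the descending list.
Final answer: [39, 31, -3, -9, -27, -34]
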